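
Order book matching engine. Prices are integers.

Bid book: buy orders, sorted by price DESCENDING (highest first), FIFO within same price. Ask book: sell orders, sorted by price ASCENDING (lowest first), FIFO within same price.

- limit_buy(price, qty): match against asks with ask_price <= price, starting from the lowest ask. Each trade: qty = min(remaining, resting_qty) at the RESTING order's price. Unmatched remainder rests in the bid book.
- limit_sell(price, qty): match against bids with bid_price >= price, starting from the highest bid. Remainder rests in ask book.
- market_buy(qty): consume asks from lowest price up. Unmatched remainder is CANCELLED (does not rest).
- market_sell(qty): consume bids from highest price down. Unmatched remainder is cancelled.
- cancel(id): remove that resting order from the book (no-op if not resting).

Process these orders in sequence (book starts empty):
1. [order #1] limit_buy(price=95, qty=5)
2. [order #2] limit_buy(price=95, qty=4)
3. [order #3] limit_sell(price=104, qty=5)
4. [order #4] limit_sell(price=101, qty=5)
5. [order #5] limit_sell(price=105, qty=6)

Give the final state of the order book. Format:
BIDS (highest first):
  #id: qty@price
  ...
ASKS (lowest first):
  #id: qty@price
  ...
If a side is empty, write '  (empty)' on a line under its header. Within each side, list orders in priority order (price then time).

Answer: BIDS (highest first):
  #1: 5@95
  #2: 4@95
ASKS (lowest first):
  #4: 5@101
  #3: 5@104
  #5: 6@105

Derivation:
After op 1 [order #1] limit_buy(price=95, qty=5): fills=none; bids=[#1:5@95] asks=[-]
After op 2 [order #2] limit_buy(price=95, qty=4): fills=none; bids=[#1:5@95 #2:4@95] asks=[-]
After op 3 [order #3] limit_sell(price=104, qty=5): fills=none; bids=[#1:5@95 #2:4@95] asks=[#3:5@104]
After op 4 [order #4] limit_sell(price=101, qty=5): fills=none; bids=[#1:5@95 #2:4@95] asks=[#4:5@101 #3:5@104]
After op 5 [order #5] limit_sell(price=105, qty=6): fills=none; bids=[#1:5@95 #2:4@95] asks=[#4:5@101 #3:5@104 #5:6@105]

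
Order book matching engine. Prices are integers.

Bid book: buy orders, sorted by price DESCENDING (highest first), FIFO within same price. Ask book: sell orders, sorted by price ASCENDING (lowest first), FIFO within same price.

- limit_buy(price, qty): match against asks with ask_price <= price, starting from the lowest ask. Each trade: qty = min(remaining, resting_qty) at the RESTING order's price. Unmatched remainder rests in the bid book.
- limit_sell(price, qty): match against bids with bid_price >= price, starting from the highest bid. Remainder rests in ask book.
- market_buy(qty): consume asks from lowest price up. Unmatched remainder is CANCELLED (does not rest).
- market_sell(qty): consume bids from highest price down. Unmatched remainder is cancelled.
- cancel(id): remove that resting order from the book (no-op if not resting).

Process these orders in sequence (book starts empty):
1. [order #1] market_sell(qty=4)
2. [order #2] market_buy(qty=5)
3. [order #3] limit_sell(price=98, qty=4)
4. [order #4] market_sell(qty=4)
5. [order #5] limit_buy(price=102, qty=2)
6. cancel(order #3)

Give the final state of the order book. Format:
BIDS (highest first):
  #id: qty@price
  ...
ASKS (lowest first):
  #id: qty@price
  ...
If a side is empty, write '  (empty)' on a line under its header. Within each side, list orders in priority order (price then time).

After op 1 [order #1] market_sell(qty=4): fills=none; bids=[-] asks=[-]
After op 2 [order #2] market_buy(qty=5): fills=none; bids=[-] asks=[-]
After op 3 [order #3] limit_sell(price=98, qty=4): fills=none; bids=[-] asks=[#3:4@98]
After op 4 [order #4] market_sell(qty=4): fills=none; bids=[-] asks=[#3:4@98]
After op 5 [order #5] limit_buy(price=102, qty=2): fills=#5x#3:2@98; bids=[-] asks=[#3:2@98]
After op 6 cancel(order #3): fills=none; bids=[-] asks=[-]

Answer: BIDS (highest first):
  (empty)
ASKS (lowest first):
  (empty)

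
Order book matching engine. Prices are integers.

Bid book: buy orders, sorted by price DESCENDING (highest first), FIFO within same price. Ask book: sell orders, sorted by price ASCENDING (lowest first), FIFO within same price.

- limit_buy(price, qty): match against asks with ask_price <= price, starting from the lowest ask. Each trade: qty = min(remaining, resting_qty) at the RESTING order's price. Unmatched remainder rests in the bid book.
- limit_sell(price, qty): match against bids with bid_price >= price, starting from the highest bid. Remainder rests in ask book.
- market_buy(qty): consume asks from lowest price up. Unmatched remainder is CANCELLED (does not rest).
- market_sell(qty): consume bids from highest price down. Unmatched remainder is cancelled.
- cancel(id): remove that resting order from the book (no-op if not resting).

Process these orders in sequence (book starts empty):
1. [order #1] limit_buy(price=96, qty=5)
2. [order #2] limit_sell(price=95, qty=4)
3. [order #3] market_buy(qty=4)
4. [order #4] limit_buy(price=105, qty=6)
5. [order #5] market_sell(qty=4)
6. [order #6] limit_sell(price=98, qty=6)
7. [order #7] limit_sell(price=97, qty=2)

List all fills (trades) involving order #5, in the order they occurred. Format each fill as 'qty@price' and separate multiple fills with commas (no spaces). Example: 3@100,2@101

After op 1 [order #1] limit_buy(price=96, qty=5): fills=none; bids=[#1:5@96] asks=[-]
After op 2 [order #2] limit_sell(price=95, qty=4): fills=#1x#2:4@96; bids=[#1:1@96] asks=[-]
After op 3 [order #3] market_buy(qty=4): fills=none; bids=[#1:1@96] asks=[-]
After op 4 [order #4] limit_buy(price=105, qty=6): fills=none; bids=[#4:6@105 #1:1@96] asks=[-]
After op 5 [order #5] market_sell(qty=4): fills=#4x#5:4@105; bids=[#4:2@105 #1:1@96] asks=[-]
After op 6 [order #6] limit_sell(price=98, qty=6): fills=#4x#6:2@105; bids=[#1:1@96] asks=[#6:4@98]
After op 7 [order #7] limit_sell(price=97, qty=2): fills=none; bids=[#1:1@96] asks=[#7:2@97 #6:4@98]

Answer: 4@105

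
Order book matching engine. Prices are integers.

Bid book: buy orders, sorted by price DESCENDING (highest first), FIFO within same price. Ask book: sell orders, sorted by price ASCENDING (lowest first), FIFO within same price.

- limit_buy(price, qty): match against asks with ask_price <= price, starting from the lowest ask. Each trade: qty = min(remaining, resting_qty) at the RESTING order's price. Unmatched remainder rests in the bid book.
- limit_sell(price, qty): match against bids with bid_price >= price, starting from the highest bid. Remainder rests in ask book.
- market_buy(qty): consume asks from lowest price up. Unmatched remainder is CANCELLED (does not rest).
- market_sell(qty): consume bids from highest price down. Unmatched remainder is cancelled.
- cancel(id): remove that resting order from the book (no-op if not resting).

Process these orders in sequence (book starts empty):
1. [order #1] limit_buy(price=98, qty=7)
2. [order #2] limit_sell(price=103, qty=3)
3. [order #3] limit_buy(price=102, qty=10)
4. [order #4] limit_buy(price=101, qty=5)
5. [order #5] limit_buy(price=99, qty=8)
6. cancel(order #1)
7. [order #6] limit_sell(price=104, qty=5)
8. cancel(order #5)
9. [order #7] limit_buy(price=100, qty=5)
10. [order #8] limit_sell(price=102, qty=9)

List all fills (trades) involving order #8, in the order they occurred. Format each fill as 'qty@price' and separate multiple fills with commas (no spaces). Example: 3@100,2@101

Answer: 9@102

Derivation:
After op 1 [order #1] limit_buy(price=98, qty=7): fills=none; bids=[#1:7@98] asks=[-]
After op 2 [order #2] limit_sell(price=103, qty=3): fills=none; bids=[#1:7@98] asks=[#2:3@103]
After op 3 [order #3] limit_buy(price=102, qty=10): fills=none; bids=[#3:10@102 #1:7@98] asks=[#2:3@103]
After op 4 [order #4] limit_buy(price=101, qty=5): fills=none; bids=[#3:10@102 #4:5@101 #1:7@98] asks=[#2:3@103]
After op 5 [order #5] limit_buy(price=99, qty=8): fills=none; bids=[#3:10@102 #4:5@101 #5:8@99 #1:7@98] asks=[#2:3@103]
After op 6 cancel(order #1): fills=none; bids=[#3:10@102 #4:5@101 #5:8@99] asks=[#2:3@103]
After op 7 [order #6] limit_sell(price=104, qty=5): fills=none; bids=[#3:10@102 #4:5@101 #5:8@99] asks=[#2:3@103 #6:5@104]
After op 8 cancel(order #5): fills=none; bids=[#3:10@102 #4:5@101] asks=[#2:3@103 #6:5@104]
After op 9 [order #7] limit_buy(price=100, qty=5): fills=none; bids=[#3:10@102 #4:5@101 #7:5@100] asks=[#2:3@103 #6:5@104]
After op 10 [order #8] limit_sell(price=102, qty=9): fills=#3x#8:9@102; bids=[#3:1@102 #4:5@101 #7:5@100] asks=[#2:3@103 #6:5@104]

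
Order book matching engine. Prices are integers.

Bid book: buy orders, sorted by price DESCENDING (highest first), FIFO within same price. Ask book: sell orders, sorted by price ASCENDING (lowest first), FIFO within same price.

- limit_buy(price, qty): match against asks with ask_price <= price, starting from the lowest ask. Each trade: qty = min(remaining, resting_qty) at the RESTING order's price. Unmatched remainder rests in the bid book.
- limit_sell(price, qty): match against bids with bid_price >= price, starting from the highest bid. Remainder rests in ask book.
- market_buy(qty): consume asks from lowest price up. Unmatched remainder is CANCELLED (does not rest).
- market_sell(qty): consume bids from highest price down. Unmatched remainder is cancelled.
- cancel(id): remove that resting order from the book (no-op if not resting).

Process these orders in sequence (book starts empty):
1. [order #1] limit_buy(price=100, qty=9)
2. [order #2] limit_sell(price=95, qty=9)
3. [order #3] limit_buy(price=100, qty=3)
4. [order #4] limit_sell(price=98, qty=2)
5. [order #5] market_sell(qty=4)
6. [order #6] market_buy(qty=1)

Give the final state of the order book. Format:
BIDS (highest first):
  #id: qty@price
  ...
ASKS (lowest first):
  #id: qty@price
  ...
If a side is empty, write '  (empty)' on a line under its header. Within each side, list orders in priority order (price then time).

Answer: BIDS (highest first):
  (empty)
ASKS (lowest first):
  (empty)

Derivation:
After op 1 [order #1] limit_buy(price=100, qty=9): fills=none; bids=[#1:9@100] asks=[-]
After op 2 [order #2] limit_sell(price=95, qty=9): fills=#1x#2:9@100; bids=[-] asks=[-]
After op 3 [order #3] limit_buy(price=100, qty=3): fills=none; bids=[#3:3@100] asks=[-]
After op 4 [order #4] limit_sell(price=98, qty=2): fills=#3x#4:2@100; bids=[#3:1@100] asks=[-]
After op 5 [order #5] market_sell(qty=4): fills=#3x#5:1@100; bids=[-] asks=[-]
After op 6 [order #6] market_buy(qty=1): fills=none; bids=[-] asks=[-]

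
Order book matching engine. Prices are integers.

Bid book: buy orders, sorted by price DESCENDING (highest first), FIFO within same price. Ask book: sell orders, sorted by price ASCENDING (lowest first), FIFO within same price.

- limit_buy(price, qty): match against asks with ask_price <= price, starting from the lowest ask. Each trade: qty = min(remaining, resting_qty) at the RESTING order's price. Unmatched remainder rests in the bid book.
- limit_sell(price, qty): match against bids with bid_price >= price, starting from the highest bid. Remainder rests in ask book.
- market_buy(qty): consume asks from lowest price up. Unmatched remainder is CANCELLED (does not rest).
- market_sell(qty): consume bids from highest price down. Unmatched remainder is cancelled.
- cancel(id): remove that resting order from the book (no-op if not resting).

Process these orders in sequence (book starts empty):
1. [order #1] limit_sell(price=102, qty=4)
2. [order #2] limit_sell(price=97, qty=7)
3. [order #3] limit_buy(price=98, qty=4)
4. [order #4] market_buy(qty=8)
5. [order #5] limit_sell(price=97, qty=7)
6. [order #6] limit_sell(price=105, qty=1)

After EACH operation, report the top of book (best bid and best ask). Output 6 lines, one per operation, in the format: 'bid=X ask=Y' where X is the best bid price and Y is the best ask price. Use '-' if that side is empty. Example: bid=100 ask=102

Answer: bid=- ask=102
bid=- ask=97
bid=- ask=97
bid=- ask=-
bid=- ask=97
bid=- ask=97

Derivation:
After op 1 [order #1] limit_sell(price=102, qty=4): fills=none; bids=[-] asks=[#1:4@102]
After op 2 [order #2] limit_sell(price=97, qty=7): fills=none; bids=[-] asks=[#2:7@97 #1:4@102]
After op 3 [order #3] limit_buy(price=98, qty=4): fills=#3x#2:4@97; bids=[-] asks=[#2:3@97 #1:4@102]
After op 4 [order #4] market_buy(qty=8): fills=#4x#2:3@97 #4x#1:4@102; bids=[-] asks=[-]
After op 5 [order #5] limit_sell(price=97, qty=7): fills=none; bids=[-] asks=[#5:7@97]
After op 6 [order #6] limit_sell(price=105, qty=1): fills=none; bids=[-] asks=[#5:7@97 #6:1@105]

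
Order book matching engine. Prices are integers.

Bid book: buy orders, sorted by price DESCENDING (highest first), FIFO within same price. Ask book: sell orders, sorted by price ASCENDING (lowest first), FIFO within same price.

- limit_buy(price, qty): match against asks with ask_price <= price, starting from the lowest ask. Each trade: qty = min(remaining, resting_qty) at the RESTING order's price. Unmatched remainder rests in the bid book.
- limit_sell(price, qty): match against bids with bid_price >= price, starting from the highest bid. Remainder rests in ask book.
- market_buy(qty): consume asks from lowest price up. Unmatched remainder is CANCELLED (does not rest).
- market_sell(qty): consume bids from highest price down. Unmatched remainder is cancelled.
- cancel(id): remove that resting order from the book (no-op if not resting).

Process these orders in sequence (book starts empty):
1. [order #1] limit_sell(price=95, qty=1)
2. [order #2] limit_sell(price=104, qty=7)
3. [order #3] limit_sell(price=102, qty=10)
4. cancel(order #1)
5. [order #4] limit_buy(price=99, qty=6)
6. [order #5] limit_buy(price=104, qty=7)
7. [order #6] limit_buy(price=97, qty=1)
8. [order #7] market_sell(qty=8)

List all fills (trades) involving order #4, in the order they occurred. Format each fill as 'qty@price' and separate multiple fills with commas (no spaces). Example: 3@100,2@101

Answer: 6@99

Derivation:
After op 1 [order #1] limit_sell(price=95, qty=1): fills=none; bids=[-] asks=[#1:1@95]
After op 2 [order #2] limit_sell(price=104, qty=7): fills=none; bids=[-] asks=[#1:1@95 #2:7@104]
After op 3 [order #3] limit_sell(price=102, qty=10): fills=none; bids=[-] asks=[#1:1@95 #3:10@102 #2:7@104]
After op 4 cancel(order #1): fills=none; bids=[-] asks=[#3:10@102 #2:7@104]
After op 5 [order #4] limit_buy(price=99, qty=6): fills=none; bids=[#4:6@99] asks=[#3:10@102 #2:7@104]
After op 6 [order #5] limit_buy(price=104, qty=7): fills=#5x#3:7@102; bids=[#4:6@99] asks=[#3:3@102 #2:7@104]
After op 7 [order #6] limit_buy(price=97, qty=1): fills=none; bids=[#4:6@99 #6:1@97] asks=[#3:3@102 #2:7@104]
After op 8 [order #7] market_sell(qty=8): fills=#4x#7:6@99 #6x#7:1@97; bids=[-] asks=[#3:3@102 #2:7@104]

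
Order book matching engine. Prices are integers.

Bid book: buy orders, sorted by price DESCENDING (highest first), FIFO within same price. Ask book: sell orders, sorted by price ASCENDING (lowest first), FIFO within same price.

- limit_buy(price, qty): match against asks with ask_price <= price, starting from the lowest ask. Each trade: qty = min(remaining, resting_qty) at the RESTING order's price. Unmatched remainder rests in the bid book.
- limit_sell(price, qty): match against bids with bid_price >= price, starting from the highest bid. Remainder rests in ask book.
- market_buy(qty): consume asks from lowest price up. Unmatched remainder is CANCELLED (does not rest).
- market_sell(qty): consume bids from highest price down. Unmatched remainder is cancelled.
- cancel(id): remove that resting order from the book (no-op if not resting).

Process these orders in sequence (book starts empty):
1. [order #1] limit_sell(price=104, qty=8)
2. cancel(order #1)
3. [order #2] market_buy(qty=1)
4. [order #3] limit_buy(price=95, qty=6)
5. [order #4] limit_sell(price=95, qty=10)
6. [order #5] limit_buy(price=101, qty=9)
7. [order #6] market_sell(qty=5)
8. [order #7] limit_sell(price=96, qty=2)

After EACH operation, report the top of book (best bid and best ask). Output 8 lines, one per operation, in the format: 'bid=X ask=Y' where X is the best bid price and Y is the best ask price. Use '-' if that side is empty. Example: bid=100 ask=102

Answer: bid=- ask=104
bid=- ask=-
bid=- ask=-
bid=95 ask=-
bid=- ask=95
bid=101 ask=-
bid=- ask=-
bid=- ask=96

Derivation:
After op 1 [order #1] limit_sell(price=104, qty=8): fills=none; bids=[-] asks=[#1:8@104]
After op 2 cancel(order #1): fills=none; bids=[-] asks=[-]
After op 3 [order #2] market_buy(qty=1): fills=none; bids=[-] asks=[-]
After op 4 [order #3] limit_buy(price=95, qty=6): fills=none; bids=[#3:6@95] asks=[-]
After op 5 [order #4] limit_sell(price=95, qty=10): fills=#3x#4:6@95; bids=[-] asks=[#4:4@95]
After op 6 [order #5] limit_buy(price=101, qty=9): fills=#5x#4:4@95; bids=[#5:5@101] asks=[-]
After op 7 [order #6] market_sell(qty=5): fills=#5x#6:5@101; bids=[-] asks=[-]
After op 8 [order #7] limit_sell(price=96, qty=2): fills=none; bids=[-] asks=[#7:2@96]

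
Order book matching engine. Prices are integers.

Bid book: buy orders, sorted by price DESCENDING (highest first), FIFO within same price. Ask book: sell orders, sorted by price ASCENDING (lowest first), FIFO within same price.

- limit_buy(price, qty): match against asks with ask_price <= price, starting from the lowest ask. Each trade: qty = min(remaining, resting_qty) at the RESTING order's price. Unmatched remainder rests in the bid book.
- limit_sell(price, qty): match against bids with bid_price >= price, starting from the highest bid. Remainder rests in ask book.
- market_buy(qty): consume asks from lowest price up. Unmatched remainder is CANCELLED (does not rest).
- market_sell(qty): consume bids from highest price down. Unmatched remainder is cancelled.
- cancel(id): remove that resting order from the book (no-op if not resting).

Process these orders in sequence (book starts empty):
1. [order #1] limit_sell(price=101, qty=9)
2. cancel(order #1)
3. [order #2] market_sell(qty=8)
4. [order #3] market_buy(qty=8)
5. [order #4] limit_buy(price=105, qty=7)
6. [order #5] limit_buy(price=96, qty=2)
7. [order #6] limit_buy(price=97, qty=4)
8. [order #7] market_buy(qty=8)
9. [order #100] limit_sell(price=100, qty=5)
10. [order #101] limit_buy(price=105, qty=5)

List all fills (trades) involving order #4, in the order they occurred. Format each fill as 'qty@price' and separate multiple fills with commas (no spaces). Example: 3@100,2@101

After op 1 [order #1] limit_sell(price=101, qty=9): fills=none; bids=[-] asks=[#1:9@101]
After op 2 cancel(order #1): fills=none; bids=[-] asks=[-]
After op 3 [order #2] market_sell(qty=8): fills=none; bids=[-] asks=[-]
After op 4 [order #3] market_buy(qty=8): fills=none; bids=[-] asks=[-]
After op 5 [order #4] limit_buy(price=105, qty=7): fills=none; bids=[#4:7@105] asks=[-]
After op 6 [order #5] limit_buy(price=96, qty=2): fills=none; bids=[#4:7@105 #5:2@96] asks=[-]
After op 7 [order #6] limit_buy(price=97, qty=4): fills=none; bids=[#4:7@105 #6:4@97 #5:2@96] asks=[-]
After op 8 [order #7] market_buy(qty=8): fills=none; bids=[#4:7@105 #6:4@97 #5:2@96] asks=[-]
After op 9 [order #100] limit_sell(price=100, qty=5): fills=#4x#100:5@105; bids=[#4:2@105 #6:4@97 #5:2@96] asks=[-]
After op 10 [order #101] limit_buy(price=105, qty=5): fills=none; bids=[#4:2@105 #101:5@105 #6:4@97 #5:2@96] asks=[-]

Answer: 5@105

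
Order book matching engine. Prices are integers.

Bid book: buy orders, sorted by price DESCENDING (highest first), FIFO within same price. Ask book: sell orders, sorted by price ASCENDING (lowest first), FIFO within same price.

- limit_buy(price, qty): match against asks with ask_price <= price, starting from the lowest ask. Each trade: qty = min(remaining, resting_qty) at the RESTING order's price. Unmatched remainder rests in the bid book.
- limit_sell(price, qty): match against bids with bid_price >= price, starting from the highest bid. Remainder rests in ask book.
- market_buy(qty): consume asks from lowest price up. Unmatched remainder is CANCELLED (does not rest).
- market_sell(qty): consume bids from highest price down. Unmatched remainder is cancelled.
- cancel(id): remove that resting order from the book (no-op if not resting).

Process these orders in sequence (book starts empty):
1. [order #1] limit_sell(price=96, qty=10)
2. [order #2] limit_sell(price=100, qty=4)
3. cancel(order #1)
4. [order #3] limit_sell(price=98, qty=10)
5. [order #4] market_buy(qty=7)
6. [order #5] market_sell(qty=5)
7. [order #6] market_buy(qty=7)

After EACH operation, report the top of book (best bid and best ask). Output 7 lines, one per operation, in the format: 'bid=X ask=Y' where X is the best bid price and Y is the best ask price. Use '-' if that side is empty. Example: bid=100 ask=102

After op 1 [order #1] limit_sell(price=96, qty=10): fills=none; bids=[-] asks=[#1:10@96]
After op 2 [order #2] limit_sell(price=100, qty=4): fills=none; bids=[-] asks=[#1:10@96 #2:4@100]
After op 3 cancel(order #1): fills=none; bids=[-] asks=[#2:4@100]
After op 4 [order #3] limit_sell(price=98, qty=10): fills=none; bids=[-] asks=[#3:10@98 #2:4@100]
After op 5 [order #4] market_buy(qty=7): fills=#4x#3:7@98; bids=[-] asks=[#3:3@98 #2:4@100]
After op 6 [order #5] market_sell(qty=5): fills=none; bids=[-] asks=[#3:3@98 #2:4@100]
After op 7 [order #6] market_buy(qty=7): fills=#6x#3:3@98 #6x#2:4@100; bids=[-] asks=[-]

Answer: bid=- ask=96
bid=- ask=96
bid=- ask=100
bid=- ask=98
bid=- ask=98
bid=- ask=98
bid=- ask=-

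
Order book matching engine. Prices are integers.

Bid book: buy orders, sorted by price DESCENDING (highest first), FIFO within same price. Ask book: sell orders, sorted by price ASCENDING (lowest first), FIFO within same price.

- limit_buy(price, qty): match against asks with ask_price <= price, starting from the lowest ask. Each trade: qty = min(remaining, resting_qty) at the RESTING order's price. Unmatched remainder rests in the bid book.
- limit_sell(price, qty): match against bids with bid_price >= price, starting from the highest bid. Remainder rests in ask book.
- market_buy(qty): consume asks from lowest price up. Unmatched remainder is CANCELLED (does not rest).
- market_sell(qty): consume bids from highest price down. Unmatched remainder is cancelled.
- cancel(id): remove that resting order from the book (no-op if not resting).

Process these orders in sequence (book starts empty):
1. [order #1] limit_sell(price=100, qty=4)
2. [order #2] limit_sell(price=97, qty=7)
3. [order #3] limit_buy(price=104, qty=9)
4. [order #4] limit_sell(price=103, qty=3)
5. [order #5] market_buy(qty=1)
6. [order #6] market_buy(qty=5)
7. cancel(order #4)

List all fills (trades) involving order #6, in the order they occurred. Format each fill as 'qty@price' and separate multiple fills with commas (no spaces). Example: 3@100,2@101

After op 1 [order #1] limit_sell(price=100, qty=4): fills=none; bids=[-] asks=[#1:4@100]
After op 2 [order #2] limit_sell(price=97, qty=7): fills=none; bids=[-] asks=[#2:7@97 #1:4@100]
After op 3 [order #3] limit_buy(price=104, qty=9): fills=#3x#2:7@97 #3x#1:2@100; bids=[-] asks=[#1:2@100]
After op 4 [order #4] limit_sell(price=103, qty=3): fills=none; bids=[-] asks=[#1:2@100 #4:3@103]
After op 5 [order #5] market_buy(qty=1): fills=#5x#1:1@100; bids=[-] asks=[#1:1@100 #4:3@103]
After op 6 [order #6] market_buy(qty=5): fills=#6x#1:1@100 #6x#4:3@103; bids=[-] asks=[-]
After op 7 cancel(order #4): fills=none; bids=[-] asks=[-]

Answer: 1@100,3@103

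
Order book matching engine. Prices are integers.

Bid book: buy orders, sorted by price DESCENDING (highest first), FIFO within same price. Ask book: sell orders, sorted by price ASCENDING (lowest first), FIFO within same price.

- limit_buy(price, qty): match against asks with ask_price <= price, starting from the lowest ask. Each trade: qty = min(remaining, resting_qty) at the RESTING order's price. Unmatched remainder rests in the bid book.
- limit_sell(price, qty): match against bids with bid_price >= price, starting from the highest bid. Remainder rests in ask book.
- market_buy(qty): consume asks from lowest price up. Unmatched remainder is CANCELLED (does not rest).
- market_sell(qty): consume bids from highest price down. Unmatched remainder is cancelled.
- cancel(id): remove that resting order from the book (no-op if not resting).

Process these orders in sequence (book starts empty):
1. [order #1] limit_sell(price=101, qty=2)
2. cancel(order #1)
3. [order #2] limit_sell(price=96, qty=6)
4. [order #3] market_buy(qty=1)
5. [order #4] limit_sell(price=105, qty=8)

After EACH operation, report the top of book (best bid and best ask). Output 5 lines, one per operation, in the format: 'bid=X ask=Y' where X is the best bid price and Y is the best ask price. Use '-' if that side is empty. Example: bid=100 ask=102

After op 1 [order #1] limit_sell(price=101, qty=2): fills=none; bids=[-] asks=[#1:2@101]
After op 2 cancel(order #1): fills=none; bids=[-] asks=[-]
After op 3 [order #2] limit_sell(price=96, qty=6): fills=none; bids=[-] asks=[#2:6@96]
After op 4 [order #3] market_buy(qty=1): fills=#3x#2:1@96; bids=[-] asks=[#2:5@96]
After op 5 [order #4] limit_sell(price=105, qty=8): fills=none; bids=[-] asks=[#2:5@96 #4:8@105]

Answer: bid=- ask=101
bid=- ask=-
bid=- ask=96
bid=- ask=96
bid=- ask=96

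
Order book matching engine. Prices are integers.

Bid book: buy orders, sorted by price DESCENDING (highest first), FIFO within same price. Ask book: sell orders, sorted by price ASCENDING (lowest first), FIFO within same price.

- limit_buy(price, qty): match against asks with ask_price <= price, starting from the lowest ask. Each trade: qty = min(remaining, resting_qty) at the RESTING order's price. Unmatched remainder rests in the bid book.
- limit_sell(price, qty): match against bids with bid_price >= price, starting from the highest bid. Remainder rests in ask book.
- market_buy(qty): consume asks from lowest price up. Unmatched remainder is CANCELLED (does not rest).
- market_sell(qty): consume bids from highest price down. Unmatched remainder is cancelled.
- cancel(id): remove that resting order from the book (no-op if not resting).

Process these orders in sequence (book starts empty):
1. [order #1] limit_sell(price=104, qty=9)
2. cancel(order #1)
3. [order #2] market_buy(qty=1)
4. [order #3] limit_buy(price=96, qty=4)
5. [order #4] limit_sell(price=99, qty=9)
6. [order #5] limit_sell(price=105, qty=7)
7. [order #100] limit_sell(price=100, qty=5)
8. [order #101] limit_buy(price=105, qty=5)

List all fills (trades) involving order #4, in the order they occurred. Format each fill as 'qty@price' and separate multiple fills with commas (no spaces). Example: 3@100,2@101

Answer: 5@99

Derivation:
After op 1 [order #1] limit_sell(price=104, qty=9): fills=none; bids=[-] asks=[#1:9@104]
After op 2 cancel(order #1): fills=none; bids=[-] asks=[-]
After op 3 [order #2] market_buy(qty=1): fills=none; bids=[-] asks=[-]
After op 4 [order #3] limit_buy(price=96, qty=4): fills=none; bids=[#3:4@96] asks=[-]
After op 5 [order #4] limit_sell(price=99, qty=9): fills=none; bids=[#3:4@96] asks=[#4:9@99]
After op 6 [order #5] limit_sell(price=105, qty=7): fills=none; bids=[#3:4@96] asks=[#4:9@99 #5:7@105]
After op 7 [order #100] limit_sell(price=100, qty=5): fills=none; bids=[#3:4@96] asks=[#4:9@99 #100:5@100 #5:7@105]
After op 8 [order #101] limit_buy(price=105, qty=5): fills=#101x#4:5@99; bids=[#3:4@96] asks=[#4:4@99 #100:5@100 #5:7@105]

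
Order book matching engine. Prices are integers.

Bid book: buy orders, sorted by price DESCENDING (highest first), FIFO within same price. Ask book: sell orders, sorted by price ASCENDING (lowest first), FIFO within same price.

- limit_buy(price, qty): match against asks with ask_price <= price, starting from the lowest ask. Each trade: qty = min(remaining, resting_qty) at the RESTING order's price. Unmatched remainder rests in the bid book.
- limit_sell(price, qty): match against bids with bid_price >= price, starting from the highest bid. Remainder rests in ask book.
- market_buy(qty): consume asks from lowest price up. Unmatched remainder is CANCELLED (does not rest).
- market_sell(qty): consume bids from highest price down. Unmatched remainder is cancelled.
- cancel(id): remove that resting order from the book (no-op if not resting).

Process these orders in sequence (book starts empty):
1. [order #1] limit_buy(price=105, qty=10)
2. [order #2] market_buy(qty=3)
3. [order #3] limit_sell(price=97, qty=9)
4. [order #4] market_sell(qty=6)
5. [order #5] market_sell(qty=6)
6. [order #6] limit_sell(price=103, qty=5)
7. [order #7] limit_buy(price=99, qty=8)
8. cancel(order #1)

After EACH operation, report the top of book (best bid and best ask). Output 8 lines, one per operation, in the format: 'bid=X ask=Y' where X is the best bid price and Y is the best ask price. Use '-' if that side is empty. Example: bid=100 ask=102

Answer: bid=105 ask=-
bid=105 ask=-
bid=105 ask=-
bid=- ask=-
bid=- ask=-
bid=- ask=103
bid=99 ask=103
bid=99 ask=103

Derivation:
After op 1 [order #1] limit_buy(price=105, qty=10): fills=none; bids=[#1:10@105] asks=[-]
After op 2 [order #2] market_buy(qty=3): fills=none; bids=[#1:10@105] asks=[-]
After op 3 [order #3] limit_sell(price=97, qty=9): fills=#1x#3:9@105; bids=[#1:1@105] asks=[-]
After op 4 [order #4] market_sell(qty=6): fills=#1x#4:1@105; bids=[-] asks=[-]
After op 5 [order #5] market_sell(qty=6): fills=none; bids=[-] asks=[-]
After op 6 [order #6] limit_sell(price=103, qty=5): fills=none; bids=[-] asks=[#6:5@103]
After op 7 [order #7] limit_buy(price=99, qty=8): fills=none; bids=[#7:8@99] asks=[#6:5@103]
After op 8 cancel(order #1): fills=none; bids=[#7:8@99] asks=[#6:5@103]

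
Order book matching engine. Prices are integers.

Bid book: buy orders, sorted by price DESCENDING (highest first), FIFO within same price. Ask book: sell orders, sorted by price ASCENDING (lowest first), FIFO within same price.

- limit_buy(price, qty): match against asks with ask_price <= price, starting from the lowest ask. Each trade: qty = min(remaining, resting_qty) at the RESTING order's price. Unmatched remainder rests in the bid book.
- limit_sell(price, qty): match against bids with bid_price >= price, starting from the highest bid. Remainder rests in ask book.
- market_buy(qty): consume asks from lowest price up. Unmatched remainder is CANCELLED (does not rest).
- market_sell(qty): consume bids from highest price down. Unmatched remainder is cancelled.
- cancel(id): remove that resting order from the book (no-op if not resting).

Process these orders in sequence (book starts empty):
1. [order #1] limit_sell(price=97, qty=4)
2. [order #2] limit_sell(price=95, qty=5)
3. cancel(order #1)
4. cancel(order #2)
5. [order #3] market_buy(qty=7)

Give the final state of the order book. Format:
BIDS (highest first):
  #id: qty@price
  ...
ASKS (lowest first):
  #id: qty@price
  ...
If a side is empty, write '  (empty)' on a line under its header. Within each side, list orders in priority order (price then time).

After op 1 [order #1] limit_sell(price=97, qty=4): fills=none; bids=[-] asks=[#1:4@97]
After op 2 [order #2] limit_sell(price=95, qty=5): fills=none; bids=[-] asks=[#2:5@95 #1:4@97]
After op 3 cancel(order #1): fills=none; bids=[-] asks=[#2:5@95]
After op 4 cancel(order #2): fills=none; bids=[-] asks=[-]
After op 5 [order #3] market_buy(qty=7): fills=none; bids=[-] asks=[-]

Answer: BIDS (highest first):
  (empty)
ASKS (lowest first):
  (empty)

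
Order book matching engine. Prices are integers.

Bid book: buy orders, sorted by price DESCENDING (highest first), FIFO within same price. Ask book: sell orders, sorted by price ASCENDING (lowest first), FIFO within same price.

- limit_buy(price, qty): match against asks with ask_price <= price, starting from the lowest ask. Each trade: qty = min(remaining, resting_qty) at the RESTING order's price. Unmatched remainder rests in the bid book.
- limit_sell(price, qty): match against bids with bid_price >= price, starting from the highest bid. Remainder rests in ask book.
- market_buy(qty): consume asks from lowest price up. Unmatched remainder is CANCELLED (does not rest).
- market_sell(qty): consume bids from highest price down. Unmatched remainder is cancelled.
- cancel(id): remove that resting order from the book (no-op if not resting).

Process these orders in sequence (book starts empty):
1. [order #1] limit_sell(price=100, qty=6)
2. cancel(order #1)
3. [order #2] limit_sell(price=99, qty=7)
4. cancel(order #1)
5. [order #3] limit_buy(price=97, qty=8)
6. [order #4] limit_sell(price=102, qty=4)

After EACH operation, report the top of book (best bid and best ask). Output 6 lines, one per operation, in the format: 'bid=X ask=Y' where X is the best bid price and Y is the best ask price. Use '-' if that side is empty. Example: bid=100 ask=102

Answer: bid=- ask=100
bid=- ask=-
bid=- ask=99
bid=- ask=99
bid=97 ask=99
bid=97 ask=99

Derivation:
After op 1 [order #1] limit_sell(price=100, qty=6): fills=none; bids=[-] asks=[#1:6@100]
After op 2 cancel(order #1): fills=none; bids=[-] asks=[-]
After op 3 [order #2] limit_sell(price=99, qty=7): fills=none; bids=[-] asks=[#2:7@99]
After op 4 cancel(order #1): fills=none; bids=[-] asks=[#2:7@99]
After op 5 [order #3] limit_buy(price=97, qty=8): fills=none; bids=[#3:8@97] asks=[#2:7@99]
After op 6 [order #4] limit_sell(price=102, qty=4): fills=none; bids=[#3:8@97] asks=[#2:7@99 #4:4@102]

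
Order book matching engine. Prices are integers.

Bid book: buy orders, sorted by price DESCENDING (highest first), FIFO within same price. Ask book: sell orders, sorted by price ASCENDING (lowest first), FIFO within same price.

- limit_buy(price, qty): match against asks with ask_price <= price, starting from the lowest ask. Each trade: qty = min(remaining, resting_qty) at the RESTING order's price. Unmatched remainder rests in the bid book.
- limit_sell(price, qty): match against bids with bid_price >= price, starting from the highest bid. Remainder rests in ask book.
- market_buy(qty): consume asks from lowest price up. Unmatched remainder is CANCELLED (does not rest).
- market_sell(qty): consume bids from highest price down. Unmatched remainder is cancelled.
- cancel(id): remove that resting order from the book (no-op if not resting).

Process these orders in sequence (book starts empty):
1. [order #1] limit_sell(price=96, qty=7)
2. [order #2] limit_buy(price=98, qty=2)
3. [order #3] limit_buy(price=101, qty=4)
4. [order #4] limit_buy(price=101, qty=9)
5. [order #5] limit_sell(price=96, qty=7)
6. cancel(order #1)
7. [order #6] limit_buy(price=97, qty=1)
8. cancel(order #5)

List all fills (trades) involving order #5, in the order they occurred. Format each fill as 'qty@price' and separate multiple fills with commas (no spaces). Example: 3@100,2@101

After op 1 [order #1] limit_sell(price=96, qty=7): fills=none; bids=[-] asks=[#1:7@96]
After op 2 [order #2] limit_buy(price=98, qty=2): fills=#2x#1:2@96; bids=[-] asks=[#1:5@96]
After op 3 [order #3] limit_buy(price=101, qty=4): fills=#3x#1:4@96; bids=[-] asks=[#1:1@96]
After op 4 [order #4] limit_buy(price=101, qty=9): fills=#4x#1:1@96; bids=[#4:8@101] asks=[-]
After op 5 [order #5] limit_sell(price=96, qty=7): fills=#4x#5:7@101; bids=[#4:1@101] asks=[-]
After op 6 cancel(order #1): fills=none; bids=[#4:1@101] asks=[-]
After op 7 [order #6] limit_buy(price=97, qty=1): fills=none; bids=[#4:1@101 #6:1@97] asks=[-]
After op 8 cancel(order #5): fills=none; bids=[#4:1@101 #6:1@97] asks=[-]

Answer: 7@101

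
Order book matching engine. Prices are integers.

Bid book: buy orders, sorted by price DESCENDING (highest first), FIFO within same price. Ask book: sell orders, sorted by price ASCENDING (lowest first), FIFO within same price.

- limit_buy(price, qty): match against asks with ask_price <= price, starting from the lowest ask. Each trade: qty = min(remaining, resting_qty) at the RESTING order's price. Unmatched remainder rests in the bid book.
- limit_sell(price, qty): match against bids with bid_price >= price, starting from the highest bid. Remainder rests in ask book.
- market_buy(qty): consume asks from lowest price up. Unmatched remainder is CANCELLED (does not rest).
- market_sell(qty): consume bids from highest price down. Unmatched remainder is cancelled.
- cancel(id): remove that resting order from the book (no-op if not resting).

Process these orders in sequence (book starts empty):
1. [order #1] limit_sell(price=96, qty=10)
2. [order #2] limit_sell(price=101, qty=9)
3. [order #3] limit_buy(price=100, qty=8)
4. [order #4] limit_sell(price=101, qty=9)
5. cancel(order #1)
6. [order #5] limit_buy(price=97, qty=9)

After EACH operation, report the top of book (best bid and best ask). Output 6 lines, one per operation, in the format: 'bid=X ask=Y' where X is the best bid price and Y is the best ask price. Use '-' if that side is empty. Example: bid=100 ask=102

After op 1 [order #1] limit_sell(price=96, qty=10): fills=none; bids=[-] asks=[#1:10@96]
After op 2 [order #2] limit_sell(price=101, qty=9): fills=none; bids=[-] asks=[#1:10@96 #2:9@101]
After op 3 [order #3] limit_buy(price=100, qty=8): fills=#3x#1:8@96; bids=[-] asks=[#1:2@96 #2:9@101]
After op 4 [order #4] limit_sell(price=101, qty=9): fills=none; bids=[-] asks=[#1:2@96 #2:9@101 #4:9@101]
After op 5 cancel(order #1): fills=none; bids=[-] asks=[#2:9@101 #4:9@101]
After op 6 [order #5] limit_buy(price=97, qty=9): fills=none; bids=[#5:9@97] asks=[#2:9@101 #4:9@101]

Answer: bid=- ask=96
bid=- ask=96
bid=- ask=96
bid=- ask=96
bid=- ask=101
bid=97 ask=101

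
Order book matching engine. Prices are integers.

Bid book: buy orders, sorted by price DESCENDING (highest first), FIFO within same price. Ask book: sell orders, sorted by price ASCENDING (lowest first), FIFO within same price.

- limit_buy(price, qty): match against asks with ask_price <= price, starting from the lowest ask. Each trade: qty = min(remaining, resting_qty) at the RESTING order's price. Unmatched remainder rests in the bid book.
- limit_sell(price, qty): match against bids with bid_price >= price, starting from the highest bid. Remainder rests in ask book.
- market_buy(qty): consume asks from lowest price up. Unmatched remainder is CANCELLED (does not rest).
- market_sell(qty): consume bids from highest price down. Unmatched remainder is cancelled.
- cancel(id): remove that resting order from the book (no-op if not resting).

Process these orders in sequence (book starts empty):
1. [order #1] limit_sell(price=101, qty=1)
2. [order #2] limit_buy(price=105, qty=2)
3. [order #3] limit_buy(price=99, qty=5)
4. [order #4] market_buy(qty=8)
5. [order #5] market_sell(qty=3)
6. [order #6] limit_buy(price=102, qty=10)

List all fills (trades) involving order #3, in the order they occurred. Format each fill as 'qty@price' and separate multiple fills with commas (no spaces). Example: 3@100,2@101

Answer: 2@99

Derivation:
After op 1 [order #1] limit_sell(price=101, qty=1): fills=none; bids=[-] asks=[#1:1@101]
After op 2 [order #2] limit_buy(price=105, qty=2): fills=#2x#1:1@101; bids=[#2:1@105] asks=[-]
After op 3 [order #3] limit_buy(price=99, qty=5): fills=none; bids=[#2:1@105 #3:5@99] asks=[-]
After op 4 [order #4] market_buy(qty=8): fills=none; bids=[#2:1@105 #3:5@99] asks=[-]
After op 5 [order #5] market_sell(qty=3): fills=#2x#5:1@105 #3x#5:2@99; bids=[#3:3@99] asks=[-]
After op 6 [order #6] limit_buy(price=102, qty=10): fills=none; bids=[#6:10@102 #3:3@99] asks=[-]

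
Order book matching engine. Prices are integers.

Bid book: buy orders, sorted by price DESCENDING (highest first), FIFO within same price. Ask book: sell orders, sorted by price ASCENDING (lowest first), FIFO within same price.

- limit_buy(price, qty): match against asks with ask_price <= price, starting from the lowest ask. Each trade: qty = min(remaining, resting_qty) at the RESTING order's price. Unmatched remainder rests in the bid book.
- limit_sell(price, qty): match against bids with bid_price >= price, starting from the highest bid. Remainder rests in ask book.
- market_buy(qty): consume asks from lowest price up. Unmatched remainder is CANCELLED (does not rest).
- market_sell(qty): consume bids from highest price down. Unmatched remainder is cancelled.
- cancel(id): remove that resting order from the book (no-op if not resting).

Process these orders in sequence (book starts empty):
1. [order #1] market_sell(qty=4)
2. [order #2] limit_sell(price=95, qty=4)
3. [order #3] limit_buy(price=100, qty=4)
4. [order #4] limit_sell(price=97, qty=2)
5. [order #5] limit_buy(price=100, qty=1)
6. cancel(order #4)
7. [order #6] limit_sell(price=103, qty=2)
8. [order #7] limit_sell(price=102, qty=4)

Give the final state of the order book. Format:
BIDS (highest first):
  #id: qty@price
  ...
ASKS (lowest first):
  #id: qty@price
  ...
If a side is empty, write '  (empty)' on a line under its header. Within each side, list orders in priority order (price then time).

After op 1 [order #1] market_sell(qty=4): fills=none; bids=[-] asks=[-]
After op 2 [order #2] limit_sell(price=95, qty=4): fills=none; bids=[-] asks=[#2:4@95]
After op 3 [order #3] limit_buy(price=100, qty=4): fills=#3x#2:4@95; bids=[-] asks=[-]
After op 4 [order #4] limit_sell(price=97, qty=2): fills=none; bids=[-] asks=[#4:2@97]
After op 5 [order #5] limit_buy(price=100, qty=1): fills=#5x#4:1@97; bids=[-] asks=[#4:1@97]
After op 6 cancel(order #4): fills=none; bids=[-] asks=[-]
After op 7 [order #6] limit_sell(price=103, qty=2): fills=none; bids=[-] asks=[#6:2@103]
After op 8 [order #7] limit_sell(price=102, qty=4): fills=none; bids=[-] asks=[#7:4@102 #6:2@103]

Answer: BIDS (highest first):
  (empty)
ASKS (lowest first):
  #7: 4@102
  #6: 2@103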